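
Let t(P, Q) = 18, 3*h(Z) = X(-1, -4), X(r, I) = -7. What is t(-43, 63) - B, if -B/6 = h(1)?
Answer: 4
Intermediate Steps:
h(Z) = -7/3 (h(Z) = (⅓)*(-7) = -7/3)
B = 14 (B = -6*(-7/3) = 14)
t(-43, 63) - B = 18 - 1*14 = 18 - 14 = 4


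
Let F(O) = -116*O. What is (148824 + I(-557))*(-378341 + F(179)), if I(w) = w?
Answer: -59174101035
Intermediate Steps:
(148824 + I(-557))*(-378341 + F(179)) = (148824 - 557)*(-378341 - 116*179) = 148267*(-378341 - 20764) = 148267*(-399105) = -59174101035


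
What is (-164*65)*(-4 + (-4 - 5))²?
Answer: -1801540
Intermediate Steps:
(-164*65)*(-4 + (-4 - 5))² = -10660*(-4 - 9)² = -10660*(-13)² = -10660*169 = -1801540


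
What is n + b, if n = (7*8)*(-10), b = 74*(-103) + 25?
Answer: -8157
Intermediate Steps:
b = -7597 (b = -7622 + 25 = -7597)
n = -560 (n = 56*(-10) = -560)
n + b = -560 - 7597 = -8157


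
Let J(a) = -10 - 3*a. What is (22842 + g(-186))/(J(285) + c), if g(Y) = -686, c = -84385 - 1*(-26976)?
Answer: -11078/29137 ≈ -0.38020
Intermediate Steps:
c = -57409 (c = -84385 + 26976 = -57409)
(22842 + g(-186))/(J(285) + c) = (22842 - 686)/((-10 - 3*285) - 57409) = 22156/((-10 - 855) - 57409) = 22156/(-865 - 57409) = 22156/(-58274) = 22156*(-1/58274) = -11078/29137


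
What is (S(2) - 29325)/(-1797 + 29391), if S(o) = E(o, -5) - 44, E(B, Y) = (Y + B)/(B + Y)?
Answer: -14684/13797 ≈ -1.0643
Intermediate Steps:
E(B, Y) = 1 (E(B, Y) = (B + Y)/(B + Y) = 1)
S(o) = -43 (S(o) = 1 - 44 = -43)
(S(2) - 29325)/(-1797 + 29391) = (-43 - 29325)/(-1797 + 29391) = -29368/27594 = -29368*1/27594 = -14684/13797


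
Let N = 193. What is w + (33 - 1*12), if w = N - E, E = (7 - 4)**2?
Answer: 205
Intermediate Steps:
E = 9 (E = 3**2 = 9)
w = 184 (w = 193 - 1*9 = 193 - 9 = 184)
w + (33 - 1*12) = 184 + (33 - 1*12) = 184 + (33 - 12) = 184 + 21 = 205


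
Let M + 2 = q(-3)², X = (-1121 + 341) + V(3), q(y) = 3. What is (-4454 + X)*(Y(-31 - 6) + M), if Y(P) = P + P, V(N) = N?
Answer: 350477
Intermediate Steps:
X = -777 (X = (-1121 + 341) + 3 = -780 + 3 = -777)
M = 7 (M = -2 + 3² = -2 + 9 = 7)
Y(P) = 2*P
(-4454 + X)*(Y(-31 - 6) + M) = (-4454 - 777)*(2*(-31 - 6) + 7) = -5231*(2*(-37) + 7) = -5231*(-74 + 7) = -5231*(-67) = 350477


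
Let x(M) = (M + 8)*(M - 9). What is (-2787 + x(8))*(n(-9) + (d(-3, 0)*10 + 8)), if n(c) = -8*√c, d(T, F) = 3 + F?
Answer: -106514 + 67272*I ≈ -1.0651e+5 + 67272.0*I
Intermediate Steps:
x(M) = (-9 + M)*(8 + M) (x(M) = (8 + M)*(-9 + M) = (-9 + M)*(8 + M))
(-2787 + x(8))*(n(-9) + (d(-3, 0)*10 + 8)) = (-2787 + (-72 + 8² - 1*8))*(-24*I + ((3 + 0)*10 + 8)) = (-2787 + (-72 + 64 - 8))*(-24*I + (3*10 + 8)) = (-2787 - 16)*(-24*I + (30 + 8)) = -2803*(-24*I + 38) = -2803*(38 - 24*I) = -106514 + 67272*I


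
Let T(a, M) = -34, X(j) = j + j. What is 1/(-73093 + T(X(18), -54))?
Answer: -1/73127 ≈ -1.3675e-5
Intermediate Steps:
X(j) = 2*j
1/(-73093 + T(X(18), -54)) = 1/(-73093 - 34) = 1/(-73127) = -1/73127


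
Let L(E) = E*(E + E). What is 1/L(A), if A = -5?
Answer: 1/50 ≈ 0.020000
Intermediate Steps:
L(E) = 2*E² (L(E) = E*(2*E) = 2*E²)
1/L(A) = 1/(2*(-5)²) = 1/(2*25) = 1/50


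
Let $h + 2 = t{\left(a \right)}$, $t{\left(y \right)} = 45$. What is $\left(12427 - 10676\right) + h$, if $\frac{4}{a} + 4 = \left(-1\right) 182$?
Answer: $1794$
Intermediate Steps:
$a = - \frac{2}{93}$ ($a = \frac{4}{-4 - 182} = \frac{4}{-186} = 4 \left(- \frac{1}{186}\right) = - \frac{2}{93} \approx -0.021505$)
$h = 43$ ($h = -2 + 45 = 43$)
$\left(12427 - 10676\right) + h = \left(12427 - 10676\right) + 43 = 1751 + 43 = 1794$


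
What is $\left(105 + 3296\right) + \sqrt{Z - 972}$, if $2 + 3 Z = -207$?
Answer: $3401 + \frac{25 i \sqrt{15}}{3} \approx 3401.0 + 32.275 i$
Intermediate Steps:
$Z = - \frac{209}{3}$ ($Z = - \frac{2}{3} + \frac{1}{3} \left(-207\right) = - \frac{2}{3} - 69 = - \frac{209}{3} \approx -69.667$)
$\left(105 + 3296\right) + \sqrt{Z - 972} = \left(105 + 3296\right) + \sqrt{- \frac{209}{3} - 972} = 3401 + \sqrt{- \frac{3125}{3}} = 3401 + \frac{25 i \sqrt{15}}{3}$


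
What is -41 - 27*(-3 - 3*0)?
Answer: 40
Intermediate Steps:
-41 - 27*(-3 - 3*0) = -41 - 27*(-3 + 0) = -41 - 27*(-3) = -41 + 81 = 40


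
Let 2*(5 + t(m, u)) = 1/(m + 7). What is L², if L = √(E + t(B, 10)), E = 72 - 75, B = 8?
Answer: -239/30 ≈ -7.9667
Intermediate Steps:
E = -3
t(m, u) = -5 + 1/(2*(7 + m)) (t(m, u) = -5 + 1/(2*(m + 7)) = -5 + 1/(2*(7 + m)))
L = I*√7170/30 (L = √(-3 + (-69 - 10*8)/(2*(7 + 8))) = √(-3 + (½)*(-69 - 80)/15) = √(-3 + (½)*(1/15)*(-149)) = √(-3 - 149/30) = √(-239/30) = I*√7170/30 ≈ 2.8225*I)
L² = (I*√7170/30)² = -239/30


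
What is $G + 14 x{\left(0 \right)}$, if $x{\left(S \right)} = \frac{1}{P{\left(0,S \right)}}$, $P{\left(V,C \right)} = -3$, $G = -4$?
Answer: $- \frac{26}{3} \approx -8.6667$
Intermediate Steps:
$x{\left(S \right)} = - \frac{1}{3}$ ($x{\left(S \right)} = \frac{1}{-3} = - \frac{1}{3}$)
$G + 14 x{\left(0 \right)} = -4 + 14 \left(- \frac{1}{3}\right) = -4 - \frac{14}{3} = - \frac{26}{3}$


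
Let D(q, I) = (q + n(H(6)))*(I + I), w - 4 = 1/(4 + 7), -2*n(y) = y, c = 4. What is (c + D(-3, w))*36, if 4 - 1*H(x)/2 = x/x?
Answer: -17856/11 ≈ -1623.3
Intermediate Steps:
H(x) = 6 (H(x) = 8 - 2*x/x = 8 - 2*1 = 8 - 2 = 6)
n(y) = -y/2
w = 45/11 (w = 4 + 1/(4 + 7) = 4 + 1/11 = 45/11 ≈ 4.0909)
D(q, I) = 2*I*(-3 + q) (D(q, I) = (q - ½*6)*(I + I) = (q - 3)*(2*I) = (-3 + q)*(2*I) = 2*I*(-3 + q))
(c + D(-3, w))*36 = (4 + 2*(45/11)*(-3 - 3))*36 = (4 + 2*(45/11)*(-6))*36 = (4 - 540/11)*36 = -496/11*36 = -17856/11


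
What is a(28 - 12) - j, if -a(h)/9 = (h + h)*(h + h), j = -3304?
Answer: -5912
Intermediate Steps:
a(h) = -36*h**2 (a(h) = -9*(h + h)*(h + h) = -9*2*h*2*h = -36*h**2)
a(28 - 12) - j = -36*(28 - 12)**2 - 1*(-3304) = -36*16**2 + 3304 = -36*256 + 3304 = -9216 + 3304 = -5912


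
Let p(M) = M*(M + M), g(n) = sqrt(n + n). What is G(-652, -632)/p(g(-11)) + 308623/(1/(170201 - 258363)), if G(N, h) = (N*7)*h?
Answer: -299297751298/11 ≈ -2.7209e+10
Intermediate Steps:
g(n) = sqrt(2)*sqrt(n) (g(n) = sqrt(2*n) = sqrt(2)*sqrt(n))
p(M) = 2*M**2 (p(M) = M*(2*M) = 2*M**2)
G(N, h) = 7*N*h (G(N, h) = (7*N)*h = 7*N*h)
G(-652, -632)/p(g(-11)) + 308623/(1/(170201 - 258363)) = (7*(-652)*(-632))/((2*(sqrt(2)*sqrt(-11))**2)) + 308623/(1/(170201 - 258363)) = 2884448/((2*(sqrt(2)*(I*sqrt(11)))**2)) + 308623/(1/(-88162)) = 2884448/((2*(I*sqrt(22))**2)) + 308623/(-1/88162) = 2884448/((2*(-22))) + 308623*(-88162) = 2884448/(-44) - 27208820926 = 2884448*(-1/44) - 27208820926 = -721112/11 - 27208820926 = -299297751298/11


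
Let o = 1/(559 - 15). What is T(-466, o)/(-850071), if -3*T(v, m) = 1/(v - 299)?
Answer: -1/1950912945 ≈ -5.1258e-10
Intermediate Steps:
o = 1/544 ≈ 0.0018382
T(v, m) = -1/(3*(-299 + v)) (T(v, m) = -1/(3*(v - 299)) = -1/(3*(-299 + v)))
T(-466, o)/(-850071) = -1/(-897 + 3*(-466))/(-850071) = -1/(-897 - 1398)*(-1/850071) = -1/(-2295)*(-1/850071) = -1*(-1/2295)*(-1/850071) = (1/2295)*(-1/850071) = -1/1950912945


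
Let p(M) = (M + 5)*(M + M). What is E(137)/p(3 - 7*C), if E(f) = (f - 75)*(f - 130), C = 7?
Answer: 217/1886 ≈ 0.11506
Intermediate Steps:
p(M) = 2*M*(5 + M) (p(M) = (5 + M)*(2*M) = 2*M*(5 + M))
E(f) = (-130 + f)*(-75 + f) (E(f) = (-75 + f)*(-130 + f) = (-130 + f)*(-75 + f))
E(137)/p(3 - 7*C) = (9750 + 137² - 205*137)/((2*(3 - 7*7)*(5 + (3 - 7*7)))) = (9750 + 18769 - 28085)/((2*(3 - 49)*(5 + (3 - 49)))) = 434/((2*(-46)*(5 - 46))) = 434/((2*(-46)*(-41))) = 434/3772 = 434*(1/3772) = 217/1886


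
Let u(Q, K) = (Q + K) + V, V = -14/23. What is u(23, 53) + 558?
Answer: 14568/23 ≈ 633.39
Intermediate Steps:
V = -14/23 (V = -14*1/23 = -14/23 ≈ -0.60870)
u(Q, K) = -14/23 + K + Q (u(Q, K) = (Q + K) - 14/23 = (K + Q) - 14/23 = -14/23 + K + Q)
u(23, 53) + 558 = (-14/23 + 53 + 23) + 558 = 1734/23 + 558 = 14568/23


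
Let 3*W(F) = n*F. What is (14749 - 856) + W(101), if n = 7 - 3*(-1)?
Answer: 42689/3 ≈ 14230.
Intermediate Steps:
n = 10 (n = 7 + 3 = 10)
W(F) = 10*F/3 (W(F) = (10*F)/3 = 10*F/3)
(14749 - 856) + W(101) = (14749 - 856) + (10/3)*101 = 13893 + 1010/3 = 42689/3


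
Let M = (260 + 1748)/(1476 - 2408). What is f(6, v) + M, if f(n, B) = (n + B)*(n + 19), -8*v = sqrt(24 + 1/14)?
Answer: 34448/233 - 25*sqrt(4718)/112 ≈ 132.51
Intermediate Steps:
v = -sqrt(4718)/112 (v = -sqrt(24 + 1/14)/8 = -sqrt(4718)/112 ≈ -0.61328)
f(n, B) = (19 + n)*(B + n) (f(n, B) = (B + n)*(19 + n) = (19 + n)*(B + n))
M = -502/233 (M = 2008/(-932) = 2008*(-1/932) = -502/233 ≈ -2.1545)
f(6, v) + M = (6**2 + 19*(-sqrt(4718)/112) + 19*6 - sqrt(4718)/112*6) - 502/233 = (36 - 19*sqrt(4718)/112 + 114 - 3*sqrt(4718)/56) - 502/233 = (150 - 25*sqrt(4718)/112) - 502/233 = 34448/233 - 25*sqrt(4718)/112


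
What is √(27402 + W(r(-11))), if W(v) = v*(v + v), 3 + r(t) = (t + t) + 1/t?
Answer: √3467994/11 ≈ 169.30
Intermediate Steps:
r(t) = -3 + 1/t + 2*t (r(t) = -3 + ((t + t) + 1/t) = -3 + (2*t + 1/t) = -3 + (1/t + 2*t) = -3 + 1/t + 2*t)
W(v) = 2*v² (W(v) = v*(2*v) = 2*v²)
√(27402 + W(r(-11))) = √(27402 + 2*(-3 + 1/(-11) + 2*(-11))²) = √(27402 + 2*(-3 - 1/11 - 22)²) = √(27402 + 2*(-276/11)²) = √(27402 + 2*(76176/121)) = √(27402 + 152352/121) = √(3467994/121) = √3467994/11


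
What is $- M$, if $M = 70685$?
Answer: $-70685$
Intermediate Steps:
$- M = \left(-1\right) 70685 = -70685$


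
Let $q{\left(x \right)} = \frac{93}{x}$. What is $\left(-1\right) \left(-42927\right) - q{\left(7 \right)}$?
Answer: $\frac{300396}{7} \approx 42914.0$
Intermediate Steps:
$\left(-1\right) \left(-42927\right) - q{\left(7 \right)} = \left(-1\right) \left(-42927\right) - \frac{93}{7} = 42927 - 93 \cdot \frac{1}{7} = 42927 - \frac{93}{7} = \frac{300396}{7}$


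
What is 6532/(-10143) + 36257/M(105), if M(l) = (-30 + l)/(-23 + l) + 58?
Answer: 1309753630/2130471 ≈ 614.77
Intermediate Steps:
M(l) = 58 + (-30 + l)/(-23 + l) (M(l) = (-30 + l)/(-23 + l) + 58 = 58 + (-30 + l)/(-23 + l))
6532/(-10143) + 36257/M(105) = 6532/(-10143) + 36257/(((-1364 + 59*105)/(-23 + 105))) = 6532*(-1/10143) + 36257/(((-1364 + 6195)/82)) = -284/441 + 36257/(((1/82)*4831)) = -284/441 + 36257/(4831/82) = -284/441 + 36257*(82/4831) = -284/441 + 2973074/4831 = 1309753630/2130471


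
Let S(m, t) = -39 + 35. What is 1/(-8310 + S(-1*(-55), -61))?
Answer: -1/8314 ≈ -0.00012028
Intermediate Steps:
S(m, t) = -4
1/(-8310 + S(-1*(-55), -61)) = 1/(-8310 - 4) = 1/(-8314) = -1/8314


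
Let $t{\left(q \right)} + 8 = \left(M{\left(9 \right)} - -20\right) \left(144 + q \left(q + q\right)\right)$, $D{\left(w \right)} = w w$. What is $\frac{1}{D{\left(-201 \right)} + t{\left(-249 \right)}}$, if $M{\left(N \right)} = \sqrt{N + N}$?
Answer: $\frac{2523313}{6089688368281} - \frac{372438 \sqrt{2}}{6089688368281} \approx 3.2787 \cdot 10^{-7}$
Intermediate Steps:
$M{\left(N \right)} = \sqrt{2} \sqrt{N}$ ($M{\left(N \right)} = \sqrt{2 N} = \sqrt{2} \sqrt{N}$)
$D{\left(w \right)} = w^{2}$
$t{\left(q \right)} = -8 + \left(20 + 3 \sqrt{2}\right) \left(144 + 2 q^{2}\right)$ ($t{\left(q \right)} = -8 + \left(\sqrt{2} \sqrt{9} - -20\right) \left(144 + q \left(q + q\right)\right) = -8 + \left(\sqrt{2} \cdot 3 + 20\right) \left(144 + q 2 q\right) = -8 + \left(3 \sqrt{2} + 20\right) \left(144 + 2 q^{2}\right) = -8 + \left(20 + 3 \sqrt{2}\right) \left(144 + 2 q^{2}\right)$)
$\frac{1}{D{\left(-201 \right)} + t{\left(-249 \right)}} = \frac{1}{\left(-201\right)^{2} + \left(2872 + 40 \left(-249\right)^{2} + 432 \sqrt{2} + 6 \sqrt{2} \left(-249\right)^{2}\right)} = \frac{1}{40401 + \left(2872 + 40 \cdot 62001 + 432 \sqrt{2} + 6 \sqrt{2} \cdot 62001\right)} = \frac{1}{40401 + \left(2872 + 2480040 + 432 \sqrt{2} + 372006 \sqrt{2}\right)} = \frac{1}{40401 + \left(2482912 + 372438 \sqrt{2}\right)} = \frac{1}{2523313 + 372438 \sqrt{2}}$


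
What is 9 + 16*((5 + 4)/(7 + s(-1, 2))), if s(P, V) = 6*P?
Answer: 153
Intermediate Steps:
9 + 16*((5 + 4)/(7 + s(-1, 2))) = 9 + 16*((5 + 4)/(7 + 6*(-1))) = 9 + 16*(9/(7 - 6)) = 9 + 16*(9/1) = 9 + 16*(9*1) = 9 + 16*9 = 9 + 144 = 153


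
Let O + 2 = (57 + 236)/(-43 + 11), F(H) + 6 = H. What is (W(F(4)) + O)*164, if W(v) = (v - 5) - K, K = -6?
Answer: -15949/8 ≈ -1993.6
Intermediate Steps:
F(H) = -6 + H
O = -357/32 (O = -2 + (57 + 236)/(-43 + 11) = -2 + 293/(-32) = -2 + 293*(-1/32) = -2 - 293/32 = -357/32 ≈ -11.156)
W(v) = 1 + v (W(v) = (v - 5) - 1*(-6) = (-5 + v) + 6 = 1 + v)
(W(F(4)) + O)*164 = ((1 + (-6 + 4)) - 357/32)*164 = ((1 - 2) - 357/32)*164 = (-1 - 357/32)*164 = -389/32*164 = -15949/8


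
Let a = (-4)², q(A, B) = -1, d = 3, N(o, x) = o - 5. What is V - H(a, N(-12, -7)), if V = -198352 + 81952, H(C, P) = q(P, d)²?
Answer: -116401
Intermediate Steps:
N(o, x) = -5 + o
a = 16
H(C, P) = 1 (H(C, P) = (-1)² = 1)
V = -116400
V - H(a, N(-12, -7)) = -116400 - 1*1 = -116400 - 1 = -116401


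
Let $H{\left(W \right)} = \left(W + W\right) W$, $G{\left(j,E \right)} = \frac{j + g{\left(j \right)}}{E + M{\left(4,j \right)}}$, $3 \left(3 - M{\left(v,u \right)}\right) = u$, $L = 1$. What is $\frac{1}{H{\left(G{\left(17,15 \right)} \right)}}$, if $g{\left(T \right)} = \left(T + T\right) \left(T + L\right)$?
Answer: $\frac{1}{5202} \approx 0.00019223$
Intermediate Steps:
$M{\left(v,u \right)} = 3 - \frac{u}{3}$
$g{\left(T \right)} = 2 T \left(1 + T\right)$ ($g{\left(T \right)} = \left(T + T\right) \left(T + 1\right) = 2 T \left(1 + T\right)$)
$G{\left(j,E \right)} = \frac{j + 2 j \left(1 + j\right)}{3 + E - \frac{j}{3}}$ ($G{\left(j,E \right)} = \frac{j + 2 j \left(1 + j\right)}{E - \left(-3 + \frac{j}{3}\right)} = \frac{j + 2 j \left(1 + j\right)}{3 + E - \frac{j}{3}}$)
$H{\left(W \right)} = 2 W^{2}$ ($H{\left(W \right)} = 2 W W = 2 W^{2}$)
$\frac{1}{H{\left(G{\left(17,15 \right)} \right)}} = \frac{1}{2 \left(3 \cdot 17 \frac{1}{9 - 17 + 3 \cdot 15} \left(3 + 2 \cdot 17\right)\right)^{2}} = \frac{1}{2 \left(3 \cdot 17 \frac{1}{9 - 17 + 45} \left(3 + 34\right)\right)^{2}} = \frac{1}{2 \left(3 \cdot 17 \cdot \frac{1}{37} \cdot 37\right)^{2}} = \frac{1}{2 \cdot 51^{2}} = \frac{1}{2 \cdot 2601} = \frac{1}{5202}$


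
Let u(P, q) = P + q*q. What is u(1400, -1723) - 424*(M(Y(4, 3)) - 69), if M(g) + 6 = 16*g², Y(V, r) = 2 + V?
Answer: 2757705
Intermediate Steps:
M(g) = -6 + 16*g²
u(P, q) = P + q²
u(1400, -1723) - 424*(M(Y(4, 3)) - 69) = (1400 + (-1723)²) - 424*((-6 + 16*(2 + 4)²) - 69) = (1400 + 2968729) - 424*((-6 + 16*6²) - 69) = 2970129 - 424*((-6 + 16*36) - 69) = 2970129 - 424*((-6 + 576) - 69) = 2970129 - 424*(570 - 69) = 2970129 - 424*501 = 2970129 - 1*212424 = 2970129 - 212424 = 2757705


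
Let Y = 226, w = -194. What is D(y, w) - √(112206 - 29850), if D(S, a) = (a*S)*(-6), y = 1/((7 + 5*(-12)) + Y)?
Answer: 1164/173 - 2*√20589 ≈ -280.25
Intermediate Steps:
y = 1/173 (y = 1/((7 + 5*(-12)) + 226) = 1/((7 - 60) + 226) = 1/(-53 + 226) = 1/173 ≈ 0.0057803)
D(S, a) = -6*S*a (D(S, a) = (S*a)*(-6) = -6*S*a)
D(y, w) - √(112206 - 29850) = -6*1/173*(-194) - √(112206 - 29850) = 1164/173 - √82356 = 1164/173 - 2*√20589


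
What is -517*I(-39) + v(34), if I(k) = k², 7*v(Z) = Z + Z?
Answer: -5504431/7 ≈ -7.8635e+5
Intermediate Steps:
v(Z) = 2*Z/7 (v(Z) = (Z + Z)/7 = (2*Z)/7 = 2*Z/7)
-517*I(-39) + v(34) = -517*(-39)² + (2/7)*34 = -517*1521 + 68/7 = -786357 + 68/7 = -5504431/7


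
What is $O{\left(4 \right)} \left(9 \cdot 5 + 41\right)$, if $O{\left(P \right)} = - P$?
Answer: $-344$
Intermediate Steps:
$O{\left(4 \right)} \left(9 \cdot 5 + 41\right) = \left(-1\right) 4 \left(9 \cdot 5 + 41\right) = - 4 \left(45 + 41\right) = \left(-4\right) 86 = -344$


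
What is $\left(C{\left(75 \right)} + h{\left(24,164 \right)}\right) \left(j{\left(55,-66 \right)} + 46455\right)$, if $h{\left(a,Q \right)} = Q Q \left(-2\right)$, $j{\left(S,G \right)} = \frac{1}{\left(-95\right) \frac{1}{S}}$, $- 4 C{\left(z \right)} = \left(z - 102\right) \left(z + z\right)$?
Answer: $- \frac{46584981203}{19} \approx -2.4518 \cdot 10^{9}$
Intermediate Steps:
$C{\left(z \right)} = - \frac{z \left(-102 + z\right)}{2}$ ($C{\left(z \right)} = - \frac{\left(z - 102\right) \left(z + z\right)}{4} = - \frac{\left(-102 + z\right) 2 z}{4} = - \frac{2 z \left(-102 + z\right)}{4} = - \frac{z \left(-102 + z\right)}{2}$)
$j{\left(S,G \right)} = - \frac{S}{95}$
$h{\left(a,Q \right)} = - 2 Q^{2}$ ($h{\left(a,Q \right)} = Q^{2} \left(-2\right) = - 2 Q^{2}$)
$\left(C{\left(75 \right)} + h{\left(24,164 \right)}\right) \left(j{\left(55,-66 \right)} + 46455\right) = \left(\frac{1}{2} \cdot 75 \left(102 - 75\right) - 2 \cdot 164^{2}\right) \left(\left(- \frac{1}{95}\right) 55 + 46455\right) = \left(\frac{1}{2} \cdot 75 \left(102 - 75\right) - 53792\right) \left(- \frac{11}{19} + 46455\right) = \left(\frac{1}{2} \cdot 75 \cdot 27 - 53792\right) \frac{882634}{19} = \left(\frac{2025}{2} - 53792\right) \frac{882634}{19} = \left(- \frac{105559}{2}\right) \frac{882634}{19} = - \frac{46584981203}{19}$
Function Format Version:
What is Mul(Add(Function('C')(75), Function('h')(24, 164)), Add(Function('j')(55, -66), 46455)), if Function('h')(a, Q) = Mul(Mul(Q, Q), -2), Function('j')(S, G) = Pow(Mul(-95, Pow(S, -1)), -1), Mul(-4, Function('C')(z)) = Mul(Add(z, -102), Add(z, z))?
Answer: Rational(-46584981203, 19) ≈ -2.4518e+9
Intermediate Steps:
Function('C')(z) = Mul(Rational(-1, 2), z, Add(-102, z)) (Function('C')(z) = Mul(Rational(-1, 4), Mul(Add(z, -102), Add(z, z))) = Mul(Rational(-1, 4), Mul(Add(-102, z), Mul(2, z))) = Mul(Rational(-1, 4), Mul(2, z, Add(-102, z))) = Mul(Rational(-1, 2), z, Add(-102, z)))
Function('j')(S, G) = Mul(Rational(-1, 95), S)
Function('h')(a, Q) = Mul(-2, Pow(Q, 2)) (Function('h')(a, Q) = Mul(Pow(Q, 2), -2) = Mul(-2, Pow(Q, 2)))
Mul(Add(Function('C')(75), Function('h')(24, 164)), Add(Function('j')(55, -66), 46455)) = Mul(Add(Mul(Rational(1, 2), 75, Add(102, Mul(-1, 75))), Mul(-2, Pow(164, 2))), Add(Mul(Rational(-1, 95), 55), 46455)) = Mul(Add(Mul(Rational(1, 2), 75, Add(102, -75)), Mul(-2, 26896)), Add(Rational(-11, 19), 46455)) = Mul(Add(Mul(Rational(1, 2), 75, 27), -53792), Rational(882634, 19)) = Mul(Add(Rational(2025, 2), -53792), Rational(882634, 19)) = Mul(Rational(-105559, 2), Rational(882634, 19)) = Rational(-46584981203, 19)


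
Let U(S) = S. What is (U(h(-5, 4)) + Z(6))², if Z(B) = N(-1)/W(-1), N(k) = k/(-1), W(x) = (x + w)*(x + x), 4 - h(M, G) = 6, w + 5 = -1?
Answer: 729/196 ≈ 3.7194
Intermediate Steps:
w = -6 (w = -5 - 1 = -6)
h(M, G) = -2 (h(M, G) = 4 - 1*6 = 4 - 6 = -2)
W(x) = 2*x*(-6 + x) (W(x) = (x - 6)*(x + x) = (-6 + x)*(2*x) = 2*x*(-6 + x))
N(k) = -k (N(k) = k*(-1) = -k)
Z(B) = 1/14 (Z(B) = (-1*(-1))/((2*(-1)*(-6 - 1))) = 1/(2*(-1)*(-7)) = 1/14)
(U(h(-5, 4)) + Z(6))² = (-2 + 1/14)² = (-27/14)² = 729/196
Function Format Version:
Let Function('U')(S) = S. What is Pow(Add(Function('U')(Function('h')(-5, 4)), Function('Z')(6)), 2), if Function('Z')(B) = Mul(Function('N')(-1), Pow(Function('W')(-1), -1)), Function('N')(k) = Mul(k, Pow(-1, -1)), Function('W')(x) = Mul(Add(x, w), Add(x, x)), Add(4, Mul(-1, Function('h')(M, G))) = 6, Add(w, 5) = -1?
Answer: Rational(729, 196) ≈ 3.7194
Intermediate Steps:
w = -6 (w = Add(-5, -1) = -6)
Function('h')(M, G) = -2 (Function('h')(M, G) = Add(4, Mul(-1, 6)) = Add(4, -6) = -2)
Function('W')(x) = Mul(2, x, Add(-6, x)) (Function('W')(x) = Mul(Add(x, -6), Add(x, x)) = Mul(Add(-6, x), Mul(2, x)) = Mul(2, x, Add(-6, x)))
Function('N')(k) = Mul(-1, k) (Function('N')(k) = Mul(k, -1) = Mul(-1, k))
Function('Z')(B) = Rational(1, 14) (Function('Z')(B) = Mul(Mul(-1, -1), Pow(Mul(2, -1, Add(-6, -1)), -1)) = Mul(1, Pow(Mul(2, -1, -7), -1)) = Mul(1, Pow(14, -1)) = Mul(1, Rational(1, 14)) = Rational(1, 14))
Pow(Add(Function('U')(Function('h')(-5, 4)), Function('Z')(6)), 2) = Pow(Add(-2, Rational(1, 14)), 2) = Pow(Rational(-27, 14), 2) = Rational(729, 196)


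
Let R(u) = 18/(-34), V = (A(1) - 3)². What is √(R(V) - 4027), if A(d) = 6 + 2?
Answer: 2*I*√290989/17 ≈ 63.463*I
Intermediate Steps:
A(d) = 8
V = 25 (V = (8 - 3)² = 5² = 25)
R(u) = -9/17 (R(u) = 18*(-1/34) = -9/17)
√(R(V) - 4027) = √(-9/17 - 4027) = √(-68468/17) = 2*I*√290989/17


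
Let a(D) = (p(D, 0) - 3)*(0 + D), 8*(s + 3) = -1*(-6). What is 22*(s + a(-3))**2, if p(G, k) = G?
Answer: 43659/8 ≈ 5457.4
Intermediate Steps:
s = -9/4 (s = -3 + (-1*(-6))/8 = -3 + (1/8)*6 = -3 + 3/4 = -9/4 ≈ -2.2500)
a(D) = D*(-3 + D) (a(D) = (D - 3)*(0 + D) = (-3 + D)*D = D*(-3 + D))
22*(s + a(-3))**2 = 22*(-9/4 - 3*(-3 - 3))**2 = 22*(-9/4 - 3*(-6))**2 = 22*(-9/4 + 18)**2 = 22*(63/4)**2 = 22*(3969/16) = 43659/8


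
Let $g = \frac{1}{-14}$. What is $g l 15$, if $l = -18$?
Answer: $\frac{135}{7} \approx 19.286$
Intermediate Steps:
$g = - \frac{1}{14} \approx -0.071429$
$g l 15 = \left(- \frac{1}{14}\right) \left(-18\right) 15 = \frac{9}{7} \cdot 15 = \frac{135}{7}$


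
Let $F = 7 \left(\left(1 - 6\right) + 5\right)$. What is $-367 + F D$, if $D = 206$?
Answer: $-367$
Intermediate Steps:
$F = 0$ ($F = 7 \left(\left(1 - 6\right) + 5\right) = 7 \left(-5 + 5\right) = 7 \cdot 0 = 0$)
$-367 + F D = -367 + 0 \cdot 206 = -367 + 0 = -367$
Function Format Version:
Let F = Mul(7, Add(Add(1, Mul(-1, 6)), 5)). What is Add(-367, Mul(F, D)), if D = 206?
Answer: -367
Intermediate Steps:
F = 0 (F = Mul(7, Add(Add(1, -6), 5)) = Mul(7, Add(-5, 5)) = Mul(7, 0) = 0)
Add(-367, Mul(F, D)) = Add(-367, Mul(0, 206)) = Add(-367, 0) = -367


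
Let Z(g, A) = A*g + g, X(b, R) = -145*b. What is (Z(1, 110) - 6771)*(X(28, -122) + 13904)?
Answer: -65561040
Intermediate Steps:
Z(g, A) = g + A*g
(Z(1, 110) - 6771)*(X(28, -122) + 13904) = (1*(1 + 110) - 6771)*(-145*28 + 13904) = (1*111 - 6771)*(-4060 + 13904) = (111 - 6771)*9844 = -6660*9844 = -65561040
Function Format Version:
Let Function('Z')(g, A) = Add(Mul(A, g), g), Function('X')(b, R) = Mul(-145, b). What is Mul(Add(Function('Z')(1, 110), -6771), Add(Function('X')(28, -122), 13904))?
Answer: -65561040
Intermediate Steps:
Function('Z')(g, A) = Add(g, Mul(A, g))
Mul(Add(Function('Z')(1, 110), -6771), Add(Function('X')(28, -122), 13904)) = Mul(Add(Mul(1, Add(1, 110)), -6771), Add(Mul(-145, 28), 13904)) = Mul(Add(Mul(1, 111), -6771), Add(-4060, 13904)) = Mul(Add(111, -6771), 9844) = Mul(-6660, 9844) = -65561040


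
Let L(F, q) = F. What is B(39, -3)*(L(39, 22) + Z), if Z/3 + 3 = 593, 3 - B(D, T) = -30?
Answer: 59697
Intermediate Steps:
B(D, T) = 33 (B(D, T) = 3 - 1*(-30) = 3 + 30 = 33)
Z = 1770 (Z = -9 + 3*593 = -9 + 1779 = 1770)
B(39, -3)*(L(39, 22) + Z) = 33*(39 + 1770) = 33*1809 = 59697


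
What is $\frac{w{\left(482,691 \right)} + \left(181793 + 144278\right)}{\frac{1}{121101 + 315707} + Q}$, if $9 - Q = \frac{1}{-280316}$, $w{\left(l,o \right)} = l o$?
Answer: $\frac{20176764973309656}{275499789769} \approx 73237.0$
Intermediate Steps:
$Q = \frac{2522845}{280316}$ ($Q = 9 - \frac{1}{-280316} = 9 - - \frac{1}{280316} = 9 + \frac{1}{280316} = \frac{2522845}{280316} \approx 9.0$)
$\frac{w{\left(482,691 \right)} + \left(181793 + 144278\right)}{\frac{1}{121101 + 315707} + Q} = \frac{482 \cdot 691 + \left(181793 + 144278\right)}{\frac{1}{121101 + 315707} + \frac{2522845}{280316}} = \frac{333062 + 326071}{\frac{1}{436808} + \frac{2522845}{280316}} = \frac{659133}{\frac{1}{436808} + \frac{2522845}{280316}} = \frac{659133}{\frac{275499789769}{30611067832}} = 659133 \cdot \frac{30611067832}{275499789769} = \frac{20176764973309656}{275499789769}$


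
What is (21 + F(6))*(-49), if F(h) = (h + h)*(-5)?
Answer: 1911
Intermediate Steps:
F(h) = -10*h (F(h) = (2*h)*(-5) = -10*h)
(21 + F(6))*(-49) = (21 - 10*6)*(-49) = (21 - 60)*(-49) = -39*(-49) = 1911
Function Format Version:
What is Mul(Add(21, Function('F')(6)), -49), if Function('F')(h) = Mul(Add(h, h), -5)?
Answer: 1911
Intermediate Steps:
Function('F')(h) = Mul(-10, h) (Function('F')(h) = Mul(Mul(2, h), -5) = Mul(-10, h))
Mul(Add(21, Function('F')(6)), -49) = Mul(Add(21, Mul(-10, 6)), -49) = Mul(Add(21, -60), -49) = Mul(-39, -49) = 1911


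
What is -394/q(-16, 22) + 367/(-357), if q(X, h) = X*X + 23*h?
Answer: -70052/45339 ≈ -1.5451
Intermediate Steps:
q(X, h) = X² + 23*h
-394/q(-16, 22) + 367/(-357) = -394/((-16)² + 23*22) + 367/(-357) = -394/(256 + 506) + 367*(-1/357) = -394/762 - 367/357 = -394*1/762 - 367/357 = -197/381 - 367/357 = -70052/45339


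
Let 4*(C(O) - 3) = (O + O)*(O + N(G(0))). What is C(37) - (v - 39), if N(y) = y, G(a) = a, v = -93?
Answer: 1639/2 ≈ 819.50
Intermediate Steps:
C(O) = 3 + O²/2 (C(O) = 3 + ((O + O)*(O + 0))/4 = 3 + ((2*O)*O)/4 = 3 + (2*O²)/4 = 3 + O²/2)
C(37) - (v - 39) = (3 + (½)*37²) - (-93 - 39) = (3 + (½)*1369) - (-132) = (3 + 1369/2) - 1*(-132) = 1375/2 + 132 = 1639/2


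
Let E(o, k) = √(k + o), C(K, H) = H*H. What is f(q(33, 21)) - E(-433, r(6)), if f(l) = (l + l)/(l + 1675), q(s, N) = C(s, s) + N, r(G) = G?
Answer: 444/557 - I*√427 ≈ 0.79713 - 20.664*I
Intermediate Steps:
C(K, H) = H²
q(s, N) = N + s² (q(s, N) = s² + N = N + s²)
f(l) = 2*l/(1675 + l) (f(l) = (2*l)/(1675 + l) = 2*l/(1675 + l))
f(q(33, 21)) - E(-433, r(6)) = 2*(21 + 33²)/(1675 + (21 + 33²)) - √(6 - 433) = 2*(21 + 1089)/(1675 + (21 + 1089)) - √(-427) = 2*1110/(1675 + 1110) - I*√427 = 2*1110/2785 - I*√427 = 2*1110*(1/2785) - I*√427 = 444/557 - I*√427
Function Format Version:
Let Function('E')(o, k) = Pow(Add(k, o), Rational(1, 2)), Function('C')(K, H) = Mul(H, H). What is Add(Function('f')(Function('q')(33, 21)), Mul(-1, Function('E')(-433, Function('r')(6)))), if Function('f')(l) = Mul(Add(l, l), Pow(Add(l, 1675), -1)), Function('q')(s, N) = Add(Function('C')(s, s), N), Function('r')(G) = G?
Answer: Add(Rational(444, 557), Mul(-1, I, Pow(427, Rational(1, 2)))) ≈ Add(0.79713, Mul(-20.664, I))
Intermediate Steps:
Function('C')(K, H) = Pow(H, 2)
Function('q')(s, N) = Add(N, Pow(s, 2)) (Function('q')(s, N) = Add(Pow(s, 2), N) = Add(N, Pow(s, 2)))
Function('f')(l) = Mul(2, l, Pow(Add(1675, l), -1)) (Function('f')(l) = Mul(Mul(2, l), Pow(Add(1675, l), -1)) = Mul(2, l, Pow(Add(1675, l), -1)))
Add(Function('f')(Function('q')(33, 21)), Mul(-1, Function('E')(-433, Function('r')(6)))) = Add(Mul(2, Add(21, Pow(33, 2)), Pow(Add(1675, Add(21, Pow(33, 2))), -1)), Mul(-1, Pow(Add(6, -433), Rational(1, 2)))) = Add(Mul(2, Add(21, 1089), Pow(Add(1675, Add(21, 1089)), -1)), Mul(-1, Pow(-427, Rational(1, 2)))) = Add(Mul(2, 1110, Pow(Add(1675, 1110), -1)), Mul(-1, Mul(I, Pow(427, Rational(1, 2))))) = Add(Mul(2, 1110, Pow(2785, -1)), Mul(-1, I, Pow(427, Rational(1, 2)))) = Add(Mul(2, 1110, Rational(1, 2785)), Mul(-1, I, Pow(427, Rational(1, 2)))) = Add(Rational(444, 557), Mul(-1, I, Pow(427, Rational(1, 2))))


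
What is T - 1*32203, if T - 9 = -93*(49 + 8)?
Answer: -37495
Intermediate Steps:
T = -5292 (T = 9 - 93*(49 + 8) = 9 - 93*57 = 9 - 5301 = -5292)
T - 1*32203 = -5292 - 1*32203 = -5292 - 32203 = -37495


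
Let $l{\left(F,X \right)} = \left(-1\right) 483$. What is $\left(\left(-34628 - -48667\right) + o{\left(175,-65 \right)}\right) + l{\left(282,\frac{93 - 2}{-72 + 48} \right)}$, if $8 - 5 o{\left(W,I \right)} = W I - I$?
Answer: $\frac{79098}{5} \approx 15820.0$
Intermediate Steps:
$l{\left(F,X \right)} = -483$
$o{\left(W,I \right)} = \frac{8}{5} + \frac{I}{5} - \frac{I W}{5}$ ($o{\left(W,I \right)} = \frac{8}{5} - \frac{W I - I}{5} = \frac{8}{5} - \frac{I W - I}{5} = \frac{8}{5} - \frac{- I + I W}{5} = \frac{8}{5} - \left(- \frac{I}{5} + \frac{I W}{5}\right) = \frac{8}{5} + \frac{I}{5} - \frac{I W}{5}$)
$\left(\left(-34628 - -48667\right) + o{\left(175,-65 \right)}\right) + l{\left(282,\frac{93 - 2}{-72 + 48} \right)} = \left(\left(-34628 - -48667\right) + \left(\frac{8}{5} + \frac{1}{5} \left(-65\right) - \left(-13\right) 175\right)\right) - 483 = \left(\left(-34628 + 48667\right) + \left(\frac{8}{5} - 13 + 2275\right)\right) - 483 = \left(14039 + \frac{11318}{5}\right) - 483 = \frac{81513}{5} - 483 = \frac{79098}{5}$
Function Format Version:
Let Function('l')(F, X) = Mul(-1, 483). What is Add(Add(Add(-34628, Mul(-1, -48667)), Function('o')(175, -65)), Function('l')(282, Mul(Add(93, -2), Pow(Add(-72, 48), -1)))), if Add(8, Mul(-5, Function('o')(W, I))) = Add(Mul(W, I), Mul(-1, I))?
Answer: Rational(79098, 5) ≈ 15820.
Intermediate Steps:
Function('l')(F, X) = -483
Function('o')(W, I) = Add(Rational(8, 5), Mul(Rational(1, 5), I), Mul(Rational(-1, 5), I, W)) (Function('o')(W, I) = Add(Rational(8, 5), Mul(Rational(-1, 5), Add(Mul(W, I), Mul(-1, I)))) = Add(Rational(8, 5), Mul(Rational(-1, 5), Add(Mul(I, W), Mul(-1, I)))) = Add(Rational(8, 5), Mul(Rational(-1, 5), Add(Mul(-1, I), Mul(I, W)))) = Add(Rational(8, 5), Add(Mul(Rational(1, 5), I), Mul(Rational(-1, 5), I, W))) = Add(Rational(8, 5), Mul(Rational(1, 5), I), Mul(Rational(-1, 5), I, W)))
Add(Add(Add(-34628, Mul(-1, -48667)), Function('o')(175, -65)), Function('l')(282, Mul(Add(93, -2), Pow(Add(-72, 48), -1)))) = Add(Add(Add(-34628, Mul(-1, -48667)), Add(Rational(8, 5), Mul(Rational(1, 5), -65), Mul(Rational(-1, 5), -65, 175))), -483) = Add(Add(Add(-34628, 48667), Add(Rational(8, 5), -13, 2275)), -483) = Add(Add(14039, Rational(11318, 5)), -483) = Add(Rational(81513, 5), -483) = Rational(79098, 5)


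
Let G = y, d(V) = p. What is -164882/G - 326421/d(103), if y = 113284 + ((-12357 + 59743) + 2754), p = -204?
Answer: 2221307899/1389104 ≈ 1599.1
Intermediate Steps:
d(V) = -204
y = 163424 (y = 113284 + (47386 + 2754) = 113284 + 50140 = 163424)
G = 163424
-164882/G - 326421/d(103) = -164882/163424 - 326421/(-204) = -164882*1/163424 - 326421*(-1/204) = -82441/81712 + 108807/68 = 2221307899/1389104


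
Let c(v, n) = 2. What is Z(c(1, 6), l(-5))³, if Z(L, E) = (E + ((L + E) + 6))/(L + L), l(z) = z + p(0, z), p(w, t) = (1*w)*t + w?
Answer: -⅛ ≈ -0.12500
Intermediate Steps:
p(w, t) = w + t*w (p(w, t) = w*t + w = t*w + w = w + t*w)
l(z) = z (l(z) = z + 0*(1 + z) = z + 0 = z)
Z(L, E) = (6 + L + 2*E)/(2*L) (Z(L, E) = (E + ((E + L) + 6))/((2*L)) = (E + (6 + E + L))*(1/(2*L)) = (6 + L + 2*E)*(1/(2*L)) = (6 + L + 2*E)/(2*L))
Z(c(1, 6), l(-5))³ = ((3 - 5 + (½)*2)/2)³ = ((3 - 5 + 1)/2)³ = ((½)*(-1))³ = (-½)³ = -⅛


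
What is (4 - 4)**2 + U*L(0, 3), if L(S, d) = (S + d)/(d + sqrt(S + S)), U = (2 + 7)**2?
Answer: 81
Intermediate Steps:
U = 81 (U = 9**2 = 81)
L(S, d) = (S + d)/(d + sqrt(2)*sqrt(S)) (L(S, d) = (S + d)/(d + sqrt(2*S)) = (S + d)/(d + sqrt(2)*sqrt(S)))
(4 - 4)**2 + U*L(0, 3) = (4 - 4)**2 + 81*((0 + 3)/(3 + sqrt(2)*sqrt(0))) = 0**2 + 81*(3/(3 + sqrt(2)*0)) = 0 + 81*(3/(3 + 0)) = 0 + 81*(3/3) = 0 + 81*((1/3)*3) = 0 + 81*1 = 0 + 81 = 81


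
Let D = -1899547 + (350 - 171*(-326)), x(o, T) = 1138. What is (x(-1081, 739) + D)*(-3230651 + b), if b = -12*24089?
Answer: 6484424070047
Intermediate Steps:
D = -1843451 (D = -1899547 + (350 + 55746) = -1899547 + 56096 = -1843451)
b = -289068
(x(-1081, 739) + D)*(-3230651 + b) = (1138 - 1843451)*(-3230651 - 289068) = -1842313*(-3519719) = 6484424070047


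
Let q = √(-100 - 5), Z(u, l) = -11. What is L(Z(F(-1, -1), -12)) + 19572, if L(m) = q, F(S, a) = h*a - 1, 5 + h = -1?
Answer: 19572 + I*√105 ≈ 19572.0 + 10.247*I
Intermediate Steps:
h = -6 (h = -5 - 1 = -6)
F(S, a) = -1 - 6*a (F(S, a) = -6*a - 1 = -1 - 6*a)
q = I*√105 (q = √(-105) = I*√105 ≈ 10.247*I)
L(m) = I*√105
L(Z(F(-1, -1), -12)) + 19572 = I*√105 + 19572 = 19572 + I*√105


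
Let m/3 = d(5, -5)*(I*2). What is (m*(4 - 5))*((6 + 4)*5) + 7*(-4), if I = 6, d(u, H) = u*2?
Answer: -18028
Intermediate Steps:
d(u, H) = 2*u
m = 360 (m = 3*((2*5)*(6*2)) = 3*(10*12) = 3*120 = 360)
(m*(4 - 5))*((6 + 4)*5) + 7*(-4) = (360*(4 - 5))*((6 + 4)*5) + 7*(-4) = (360*(-1))*(10*5) - 28 = -360*50 - 28 = -18000 - 28 = -18028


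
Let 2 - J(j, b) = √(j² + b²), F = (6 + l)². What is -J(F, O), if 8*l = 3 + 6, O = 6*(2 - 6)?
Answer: -2 + 3*√1435033/64 ≈ 54.153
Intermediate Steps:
O = -24 (O = 6*(-4) = -24)
l = 9/8 (l = (3 + 6)/8 = (⅛)*9 = 9/8 ≈ 1.1250)
F = 3249/64 (F = (6 + 9/8)² = (57/8)² = 3249/64 ≈ 50.766)
J(j, b) = 2 - √(b² + j²) (J(j, b) = 2 - √(j² + b²) = 2 - √(b² + j²))
-J(F, O) = -(2 - √((-24)² + (3249/64)²)) = -(2 - √(576 + 10556001/4096)) = -(2 - √(12915297/4096)) = -(2 - 3*√1435033/64) = -2 + 3*√1435033/64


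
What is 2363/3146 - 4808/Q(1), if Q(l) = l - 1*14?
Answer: 1165899/3146 ≈ 370.60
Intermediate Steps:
Q(l) = -14 + l (Q(l) = l - 14 = -14 + l)
2363/3146 - 4808/Q(1) = 2363/3146 - 4808/(-14 + 1) = 2363*(1/3146) - 4808/(-13) = 2363/3146 - 4808*(-1/13) = 2363/3146 + 4808/13 = 1165899/3146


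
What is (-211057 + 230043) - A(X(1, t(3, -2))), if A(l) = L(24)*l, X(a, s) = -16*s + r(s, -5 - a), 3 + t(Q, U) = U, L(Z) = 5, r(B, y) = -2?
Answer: 18596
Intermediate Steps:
t(Q, U) = -3 + U
X(a, s) = -2 - 16*s (X(a, s) = -16*s - 2 = -2 - 16*s)
A(l) = 5*l
(-211057 + 230043) - A(X(1, t(3, -2))) = (-211057 + 230043) - 5*(-2 - 16*(-3 - 2)) = 18986 - 5*(-2 - 16*(-5)) = 18986 - 5*(-2 + 80) = 18986 - 5*78 = 18986 - 1*390 = 18986 - 390 = 18596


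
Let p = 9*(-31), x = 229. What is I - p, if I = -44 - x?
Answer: 6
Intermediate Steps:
I = -273 (I = -44 - 1*229 = -44 - 229 = -273)
p = -279
I - p = -273 - 1*(-279) = -273 + 279 = 6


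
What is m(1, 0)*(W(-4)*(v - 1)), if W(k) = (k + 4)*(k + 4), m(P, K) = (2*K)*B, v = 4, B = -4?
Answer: 0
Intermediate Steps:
m(P, K) = -8*K (m(P, K) = (2*K)*(-4) = -8*K)
W(k) = (4 + k)² (W(k) = (4 + k)*(4 + k) = (4 + k)²)
m(1, 0)*(W(-4)*(v - 1)) = (-8*0)*((4 - 4)²*(4 - 1)) = 0*(0²*3) = 0*(0*3) = 0*0 = 0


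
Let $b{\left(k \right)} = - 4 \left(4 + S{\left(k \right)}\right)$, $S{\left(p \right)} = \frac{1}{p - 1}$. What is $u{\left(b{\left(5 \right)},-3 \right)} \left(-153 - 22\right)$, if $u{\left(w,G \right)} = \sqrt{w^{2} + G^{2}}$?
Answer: $- 175 \sqrt{298} \approx -3021.0$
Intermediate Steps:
$S{\left(p \right)} = \frac{1}{-1 + p}$
$b{\left(k \right)} = -16 - \frac{4}{-1 + k}$ ($b{\left(k \right)} = - 4 \left(4 + \frac{1}{-1 + k}\right) = -16 - \frac{4}{-1 + k}$)
$u{\left(w,G \right)} = \sqrt{G^{2} + w^{2}}$
$u{\left(b{\left(5 \right)},-3 \right)} \left(-153 - 22\right) = \sqrt{\left(-3\right)^{2} + \left(\frac{4 \left(3 - 20\right)}{-1 + 5}\right)^{2}} \left(-153 - 22\right) = \sqrt{9 + \left(\frac{4 \left(3 - 20\right)}{4}\right)^{2}} \left(-175\right) = \sqrt{9 + \left(4 \cdot \frac{1}{4} \left(-17\right)\right)^{2}} \left(-175\right) = \sqrt{9 + \left(-17\right)^{2}} \left(-175\right) = \sqrt{9 + 289} \left(-175\right) = \sqrt{298} \left(-175\right) = - 175 \sqrt{298}$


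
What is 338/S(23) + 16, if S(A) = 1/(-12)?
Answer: -4040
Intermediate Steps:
S(A) = -1/12
338/S(23) + 16 = 338/(-1/12) + 16 = 338*(-12) + 16 = -4056 + 16 = -4040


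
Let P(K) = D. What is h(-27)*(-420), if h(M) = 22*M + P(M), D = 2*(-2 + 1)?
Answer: 250320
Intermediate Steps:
D = -2 (D = 2*(-1) = -2)
P(K) = -2
h(M) = -2 + 22*M (h(M) = 22*M - 2 = -2 + 22*M)
h(-27)*(-420) = (-2 + 22*(-27))*(-420) = (-2 - 594)*(-420) = -596*(-420) = 250320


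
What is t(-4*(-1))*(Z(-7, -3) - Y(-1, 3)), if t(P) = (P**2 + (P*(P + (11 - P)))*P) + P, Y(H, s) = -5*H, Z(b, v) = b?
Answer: -2352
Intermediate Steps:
t(P) = P + 12*P**2 (t(P) = (P**2 + (P*11)*P) + P = (P**2 + (11*P)*P) + P = (P**2 + 11*P**2) + P = 12*P**2 + P = P + 12*P**2)
t(-4*(-1))*(Z(-7, -3) - Y(-1, 3)) = ((-4*(-1))*(1 + 12*(-4*(-1))))*(-7 - (-5)*(-1)) = (4*(1 + 12*4))*(-7 - 1*5) = (4*(1 + 48))*(-7 - 5) = (4*49)*(-12) = 196*(-12) = -2352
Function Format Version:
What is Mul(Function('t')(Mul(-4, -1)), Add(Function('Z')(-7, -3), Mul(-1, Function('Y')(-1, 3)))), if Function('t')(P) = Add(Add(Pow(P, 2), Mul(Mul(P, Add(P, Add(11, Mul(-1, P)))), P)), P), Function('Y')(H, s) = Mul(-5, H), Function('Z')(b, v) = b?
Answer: -2352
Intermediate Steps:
Function('t')(P) = Add(P, Mul(12, Pow(P, 2))) (Function('t')(P) = Add(Add(Pow(P, 2), Mul(Mul(P, 11), P)), P) = Add(Add(Pow(P, 2), Mul(Mul(11, P), P)), P) = Add(Add(Pow(P, 2), Mul(11, Pow(P, 2))), P) = Add(Mul(12, Pow(P, 2)), P) = Add(P, Mul(12, Pow(P, 2))))
Mul(Function('t')(Mul(-4, -1)), Add(Function('Z')(-7, -3), Mul(-1, Function('Y')(-1, 3)))) = Mul(Mul(Mul(-4, -1), Add(1, Mul(12, Mul(-4, -1)))), Add(-7, Mul(-1, Mul(-5, -1)))) = Mul(Mul(4, Add(1, Mul(12, 4))), Add(-7, Mul(-1, 5))) = Mul(Mul(4, Add(1, 48)), Add(-7, -5)) = Mul(Mul(4, 49), -12) = Mul(196, -12) = -2352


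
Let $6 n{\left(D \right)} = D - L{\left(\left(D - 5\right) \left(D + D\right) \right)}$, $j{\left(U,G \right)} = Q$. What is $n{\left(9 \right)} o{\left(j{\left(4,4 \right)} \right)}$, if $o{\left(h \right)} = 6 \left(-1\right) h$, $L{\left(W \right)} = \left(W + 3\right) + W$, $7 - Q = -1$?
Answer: $1104$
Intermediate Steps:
$Q = 8$ ($Q = 7 - -1 = 7 + 1 = 8$)
$j{\left(U,G \right)} = 8$
$L{\left(W \right)} = 3 + 2 W$ ($L{\left(W \right)} = \left(3 + W\right) + W = 3 + 2 W$)
$n{\left(D \right)} = - \frac{1}{2} + \frac{D}{6} - \frac{2 D \left(-5 + D\right)}{3}$ ($n{\left(D \right)} = \frac{D - \left(3 + 2 \left(D - 5\right) \left(D + D\right)\right)}{6} = \frac{D - \left(3 + 2 \left(-5 + D\right) 2 D\right)}{6} = \frac{D - \left(3 + 2 \cdot 2 D \left(-5 + D\right)\right)}{6} = \frac{D - \left(3 + 4 D \left(-5 + D\right)\right)}{6} = \frac{-3 + D - 4 D \left(-5 + D\right)}{6} = - \frac{1}{2} + \frac{D}{6} - \frac{2 D \left(-5 + D\right)}{3}$)
$o{\left(h \right)} = - 6 h$
$n{\left(9 \right)} o{\left(j{\left(4,4 \right)} \right)} = \left(- \frac{1}{2} + \frac{1}{6} \cdot 9 - 6 \left(-5 + 9\right)\right) \left(\left(-6\right) 8\right) = \left(- \frac{1}{2} + \frac{3}{2} - 6 \cdot 4\right) \left(-48\right) = \left(- \frac{1}{2} + \frac{3}{2} - 24\right) \left(-48\right) = \left(-23\right) \left(-48\right) = 1104$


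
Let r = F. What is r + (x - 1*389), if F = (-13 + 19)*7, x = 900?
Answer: 553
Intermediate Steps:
F = 42 (F = 6*7 = 42)
r = 42
r + (x - 1*389) = 42 + (900 - 1*389) = 42 + (900 - 389) = 42 + 511 = 553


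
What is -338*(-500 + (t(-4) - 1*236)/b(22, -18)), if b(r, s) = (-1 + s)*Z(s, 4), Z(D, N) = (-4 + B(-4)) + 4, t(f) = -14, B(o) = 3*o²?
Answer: 38510875/228 ≈ 1.6891e+5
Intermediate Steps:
Z(D, N) = 48 (Z(D, N) = (-4 + 3*(-4)²) + 4 = (-4 + 3*16) + 4 = (-4 + 48) + 4 = 44 + 4 = 48)
b(r, s) = -48 + 48*s (b(r, s) = (-1 + s)*48 = -48 + 48*s)
-338*(-500 + (t(-4) - 1*236)/b(22, -18)) = -338*(-500 + (-14 - 1*236)/(-48 + 48*(-18))) = -338*(-500 + (-14 - 236)/(-48 - 864)) = -338*(-500 - 250/(-912)) = -338*(-500 - 250*(-1/912)) = -338*(-500 + 125/456) = -338*(-227875/456) = 38510875/228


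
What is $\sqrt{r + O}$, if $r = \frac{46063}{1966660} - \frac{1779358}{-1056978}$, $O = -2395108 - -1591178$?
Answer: $\frac{i \sqrt{24123775968917427512012402645}}{173226362790} \approx 896.62 i$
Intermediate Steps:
$O = -803930$ ($O = -2395108 + 1591178 = -803930$)
$r = \frac{1774039890947}{1039358176740}$ ($r = 46063 \cdot \frac{1}{1966660} - - \frac{889679}{528489} = \frac{46063}{1966660} + \frac{889679}{528489} = \frac{1774039890947}{1039358176740} \approx 1.7069$)
$\sqrt{r + O} = \sqrt{\frac{1774039890947}{1039358176740} - 803930} = \sqrt{- \frac{835569444986697253}{1039358176740}} = \frac{i \sqrt{24123775968917427512012402645}}{173226362790}$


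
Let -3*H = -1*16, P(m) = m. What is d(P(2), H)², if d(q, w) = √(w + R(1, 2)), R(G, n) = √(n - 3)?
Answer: 16/3 + I ≈ 5.3333 + 1.0*I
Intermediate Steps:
H = 16/3 (H = -(-1)*16/3 = -⅓*(-16) = 16/3 ≈ 5.3333)
R(G, n) = √(-3 + n)
d(q, w) = √(I + w) (d(q, w) = √(w + √(-3 + 2)) = √(w + √(-1)) = √(w + I) = √(I + w))
d(P(2), H)² = (√(I + 16/3))² = (√(16/3 + I))² = 16/3 + I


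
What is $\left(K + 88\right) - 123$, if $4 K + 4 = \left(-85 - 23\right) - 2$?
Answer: $- \frac{127}{2} \approx -63.5$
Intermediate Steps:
$K = - \frac{57}{2}$ ($K = -1 + \frac{\left(-85 - 23\right) - 2}{4} = -1 + \frac{-108 - 2}{4} = -1 + \frac{1}{4} \left(-110\right) = -1 - \frac{55}{2} = - \frac{57}{2} \approx -28.5$)
$\left(K + 88\right) - 123 = \left(- \frac{57}{2} + 88\right) - 123 = \frac{119}{2} - 123 = - \frac{127}{2}$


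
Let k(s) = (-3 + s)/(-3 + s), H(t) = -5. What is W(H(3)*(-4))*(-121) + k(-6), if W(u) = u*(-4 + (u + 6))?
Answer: -53239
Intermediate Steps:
k(s) = 1
W(u) = u*(2 + u) (W(u) = u*(-4 + (6 + u)) = u*(2 + u))
W(H(3)*(-4))*(-121) + k(-6) = ((-5*(-4))*(2 - 5*(-4)))*(-121) + 1 = (20*(2 + 20))*(-121) + 1 = (20*22)*(-121) + 1 = 440*(-121) + 1 = -53240 + 1 = -53239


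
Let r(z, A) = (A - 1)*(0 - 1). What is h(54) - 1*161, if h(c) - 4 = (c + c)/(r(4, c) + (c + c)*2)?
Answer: -25483/163 ≈ -156.34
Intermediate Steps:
r(z, A) = 1 - A (r(z, A) = (-1 + A)*(-1) = 1 - A)
h(c) = 4 + 2*c/(1 + 3*c) (h(c) = 4 + (c + c)/((1 - c) + (c + c)*2) = 4 + (2*c)/((1 - c) + (2*c)*2) = 4 + (2*c)/((1 - c) + 4*c) = 4 + (2*c)/(1 + 3*c) = 4 + 2*c/(1 + 3*c))
h(54) - 1*161 = 2*(2 + 7*54)/(1 + 3*54) - 1*161 = 2*(2 + 378)/(1 + 162) - 161 = 2*380/163 - 161 = 2*(1/163)*380 - 161 = 760/163 - 161 = -25483/163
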